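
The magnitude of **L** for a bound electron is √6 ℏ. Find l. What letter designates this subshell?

l = 2 (d orbital)

Since |L|² = l(l+1)ℏ², l(l+1) = 6.
l² + l − 6 = 0 ⇒ l = 2.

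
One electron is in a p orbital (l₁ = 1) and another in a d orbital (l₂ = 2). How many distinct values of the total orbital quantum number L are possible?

By the triangle rule, |l₁ − l₂| ≤ L ≤ l₁ + l₂.
L ∈ {1, 2, 3}.
That is 3 values.

3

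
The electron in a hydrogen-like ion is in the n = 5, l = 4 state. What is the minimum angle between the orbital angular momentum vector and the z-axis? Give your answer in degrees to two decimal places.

θ_min ≈ 26.57°

|L|² = l(l+1)ℏ² = 20ℏ², so |L| = 2√5 ℏ.
The smallest angle corresponds to the largest L_z, i.e. m_l = l = 4, giving L_z = 4ℏ.
cos θ_min = 4/√20, so θ_min ≈ 26.57°.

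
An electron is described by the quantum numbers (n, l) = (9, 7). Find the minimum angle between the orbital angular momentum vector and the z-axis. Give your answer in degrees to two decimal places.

|L| = √(l(l+1)) ℏ = 2√14 ℏ.
The smallest angle corresponds to the largest L_z, i.e. m_l = l = 7, giving L_z = 7ℏ.
cos θ_min = 7/√56, so θ_min ≈ 20.70°.

θ_min ≈ 20.70°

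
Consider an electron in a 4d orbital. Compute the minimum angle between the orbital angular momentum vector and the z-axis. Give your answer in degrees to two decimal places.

θ_min ≈ 35.26°

4d means n = 4, l = 2.
|L| = ℏ√(l(l+1)) = √6 ℏ.
The smallest angle corresponds to the largest L_z, i.e. m_l = l = 2, giving L_z = 2ℏ.
cos θ_min = 2/√6, so θ_min ≈ 35.26°.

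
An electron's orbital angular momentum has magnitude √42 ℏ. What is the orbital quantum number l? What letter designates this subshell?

l = 6 (i orbital)

|L| = ℏ√(l(l+1)), so l(l+1) = 42.
The positive root is l = 6.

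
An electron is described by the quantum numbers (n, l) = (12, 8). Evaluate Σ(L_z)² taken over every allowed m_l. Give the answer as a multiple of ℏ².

m_l runs from −8 to 8, i.e. {-8, -7, -6, -5, -4, -3, -2, -1, 0, 1, 2, 3, 4, 5, 6, 7, 8}.
Σ m_l² = l(l+1)(2l+1)/3 = 8·9·17/3 = 408.

Σ(L_z)² = 408 ℏ²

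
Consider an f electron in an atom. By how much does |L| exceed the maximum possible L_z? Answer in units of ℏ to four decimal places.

|L| − L_z,max ≈ 0.4641ℏ

An f state has l = 3.
|L| = 2√3 ℏ ≈ 3.4641ℏ, while L_z,max = lℏ = 3ℏ.
The difference is (2√3 − 3)ℏ ≈ 0.4641ℏ.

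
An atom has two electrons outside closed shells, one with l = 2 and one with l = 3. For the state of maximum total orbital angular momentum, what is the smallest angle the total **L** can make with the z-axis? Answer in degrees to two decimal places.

θ_min ≈ 24.09°

Angular momentum addition gives L = |l₁ − l₂|, …, l₁ + l₂.
Allowed values: L = 1, 2, 3, 4, 5.
The maximum is L = 5, with |L_tot| = ℏ√(5·6) = √30 ℏ.
The minimum angle with z is arccos(5/√30) ≈ 24.09°.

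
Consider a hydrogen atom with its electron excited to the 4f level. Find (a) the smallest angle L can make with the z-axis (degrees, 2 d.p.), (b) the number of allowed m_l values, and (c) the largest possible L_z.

The 4f level has l = 3.
cos θ_min = 3/√12, so θ_min ≈ 30.00°.
There are 2l+1 = 7 values of m_l.
L_z,max = lℏ = 3ℏ.

θ_min ≈ 30.00°; 7 values; L_z,max = 3ℏ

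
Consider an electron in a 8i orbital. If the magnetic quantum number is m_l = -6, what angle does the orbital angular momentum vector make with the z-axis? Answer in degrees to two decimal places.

θ ≈ 157.79°

For 8i, l = 6.
|L| = √(l(l+1)) ℏ = √42 ℏ.
L_z = m_l ℏ = −6ℏ.
cos θ = L_z/|L| = -6/√42, so θ ≈ 157.79°.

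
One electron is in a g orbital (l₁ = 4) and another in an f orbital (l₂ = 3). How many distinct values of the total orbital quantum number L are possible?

7

L runs from |4 − 3| = 1 to 4 + 3 = 7.
Allowed values: L = 1, 2, 3, 4, 5, 6, 7.
That is 7 values.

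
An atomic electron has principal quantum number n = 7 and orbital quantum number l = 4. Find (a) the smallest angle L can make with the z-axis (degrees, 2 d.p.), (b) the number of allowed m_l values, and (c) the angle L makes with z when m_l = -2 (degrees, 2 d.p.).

θ_min ≈ 26.57°; 9 values; θ(m_l=-2) ≈ 116.57°

cos θ_min = 4/√20, so θ_min ≈ 26.57°.
There are 2l+1 = 9 values of m_l.
For m_l = -2: cos θ = -2/√20, θ ≈ 116.57°.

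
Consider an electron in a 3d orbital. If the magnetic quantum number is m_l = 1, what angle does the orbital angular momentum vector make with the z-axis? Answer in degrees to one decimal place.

θ ≈ 65.9°

For 3d, l = 2.
|L| = ℏ√(l(l+1)) = √6 ℏ.
L_z = m_l ℏ = 1ℏ.
cos θ = L_z/|L| = 1/√6, so θ ≈ 65.9°.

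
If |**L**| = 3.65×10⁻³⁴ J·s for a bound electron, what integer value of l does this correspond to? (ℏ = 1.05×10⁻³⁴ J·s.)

In units of ℏ, |L| ≈ 3.476.
(|L|/ℏ)² = l(l+1) ≈ 12.08 ⇒ l = 3.

l = 3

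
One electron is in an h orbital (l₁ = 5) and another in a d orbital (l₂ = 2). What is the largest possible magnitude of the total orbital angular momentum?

|L_tot|_max = 2√14 ℏ ≈ 7.483ℏ

Angular momentum addition gives L = |l₁ − l₂|, …, l₁ + l₂.
So L can be 3, 4, 5, 6, 7.
The largest magnitude corresponds to L = 7: |L_tot| = ℏ√(7·8) = 2√14 ℏ.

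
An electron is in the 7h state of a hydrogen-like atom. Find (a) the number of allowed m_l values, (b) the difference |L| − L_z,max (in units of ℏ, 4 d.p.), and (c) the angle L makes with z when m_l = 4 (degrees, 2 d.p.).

11 values; |L|−L_z,max ≈ 0.4772ℏ; θ(m_l=4) ≈ 43.09°

7h means n = 7, l = 5.
There are 2l+1 = 11 values of m_l.
|L| − L_z,max = (√30 − 5)ℏ ≈ 0.4772ℏ.
For m_l = 4: cos θ = 4/√30, θ ≈ 43.09°.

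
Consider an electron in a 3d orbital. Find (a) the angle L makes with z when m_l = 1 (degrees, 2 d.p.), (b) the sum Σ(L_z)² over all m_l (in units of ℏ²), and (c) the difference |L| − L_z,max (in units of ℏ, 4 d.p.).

θ(m_l=1) ≈ 65.91°; Σ(L_z)² = 10 ℏ²; |L|−L_z,max ≈ 0.4495ℏ

The 3d subshell has l = 2.
For m_l = 1: cos θ = 1/√6, θ ≈ 65.91°.
Σ m_l² = 10, so Σ(L_z)² = 10 ℏ².
|L| − L_z,max = (√6 − 2)ℏ ≈ 0.4495ℏ.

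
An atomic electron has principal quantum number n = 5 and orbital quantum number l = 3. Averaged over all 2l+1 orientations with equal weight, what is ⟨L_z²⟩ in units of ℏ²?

⟨L_z²⟩ = 4 ℏ²

m_l runs from −3 to 3, i.e. {-3, -2, -1, 0, 1, 2, 3}.
Average of L_z² over 7 states: 28/7 ℏ² = 4 ℏ².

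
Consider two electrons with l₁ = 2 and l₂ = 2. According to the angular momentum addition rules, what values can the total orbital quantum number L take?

The total orbital quantum number L ranges from |l₁ − l₂| to l₁ + l₂ in integer steps.
L ∈ {0, 1, 2, 3, 4}.

L = 0, 1, 2, 3, 4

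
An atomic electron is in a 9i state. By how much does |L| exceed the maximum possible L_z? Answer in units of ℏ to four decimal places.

|L| − L_z,max ≈ 0.4807ℏ

The 9i subshell has l = 6.
|L| = √42 ℏ ≈ 6.4807ℏ, while L_z,max = lℏ = 6ℏ.
The difference is (√42 − 6)ℏ ≈ 0.4807ℏ.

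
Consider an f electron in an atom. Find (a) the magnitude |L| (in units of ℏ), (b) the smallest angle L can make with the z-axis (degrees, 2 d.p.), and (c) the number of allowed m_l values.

For an f orbital, l = 3.
|L| = ℏ√(3·4) = 2√3 ℏ ≈ 3.464ℏ.
cos θ_min = 3/√12, so θ_min ≈ 30.00°.
There are 2l+1 = 7 values of m_l.

|L| = 2√3 ℏ ≈ 3.464ℏ; θ_min ≈ 30.00°; 7 values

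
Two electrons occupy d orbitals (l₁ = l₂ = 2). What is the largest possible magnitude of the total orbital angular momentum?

The total orbital quantum number L ranges from |l₁ − l₂| to l₁ + l₂ in integer steps.
L ∈ {0, 1, 2, 3, 4}.
The largest magnitude corresponds to L = 4: |L_tot| = ℏ√(4·5) = 2√5 ℏ.

|L_tot|_max = 2√5 ℏ ≈ 4.472ℏ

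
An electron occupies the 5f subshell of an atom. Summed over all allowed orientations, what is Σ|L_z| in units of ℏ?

Σ|L_z| = 12 ℏ

The 5f subshell has l = 3.
m_l runs from −3 to 3, i.e. {-3, -2, -1, 0, 1, 2, 3}.
Σ|m_l| = l(l+1) = 12.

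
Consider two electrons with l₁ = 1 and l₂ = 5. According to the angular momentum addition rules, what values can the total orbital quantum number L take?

By the triangle rule, |l₁ − l₂| ≤ L ≤ l₁ + l₂.
So L can be 4, 5, 6.

L = 4, 5, 6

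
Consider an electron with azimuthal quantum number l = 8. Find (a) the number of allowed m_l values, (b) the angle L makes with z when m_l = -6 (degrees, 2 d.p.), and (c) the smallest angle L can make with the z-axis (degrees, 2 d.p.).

17 values; θ(m_l=-6) ≈ 135.00°; θ_min ≈ 19.47°

There are 2l+1 = 17 values of m_l.
For m_l = -6: cos θ = -6/√72, θ ≈ 135.00°.
cos θ_min = 8/√72, so θ_min ≈ 19.47°.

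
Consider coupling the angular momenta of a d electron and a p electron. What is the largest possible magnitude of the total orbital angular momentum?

The total orbital quantum number L ranges from |l₁ − l₂| to l₁ + l₂ in integer steps.
Allowed values: L = 1, 2, 3.
The largest magnitude corresponds to L = 3: |L_tot| = ℏ√(3·4) = 2√3 ℏ.

|L_tot|_max = 2√3 ℏ ≈ 3.464ℏ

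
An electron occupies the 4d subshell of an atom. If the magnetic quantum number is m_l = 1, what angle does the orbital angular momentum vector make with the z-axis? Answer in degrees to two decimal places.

The 4d subshell has l = 2.
|L|² = l(l+1)ℏ² = 6ℏ², so |L| = √6 ℏ.
L_z = m_l ℏ = 1ℏ.
cos θ = L_z/|L| = 1/√6, so θ ≈ 65.91°.

θ ≈ 65.91°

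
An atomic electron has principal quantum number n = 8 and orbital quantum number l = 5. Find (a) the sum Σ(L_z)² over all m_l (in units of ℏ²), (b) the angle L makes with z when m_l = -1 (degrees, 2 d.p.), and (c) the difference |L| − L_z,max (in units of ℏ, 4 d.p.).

Σ(L_z)² = 110 ℏ²; θ(m_l=-1) ≈ 100.52°; |L|−L_z,max ≈ 0.4772ℏ

Σ m_l² = 110, so Σ(L_z)² = 110 ℏ².
For m_l = -1: cos θ = -1/√30, θ ≈ 100.52°.
|L| − L_z,max = (√30 − 5)ℏ ≈ 0.4772ℏ.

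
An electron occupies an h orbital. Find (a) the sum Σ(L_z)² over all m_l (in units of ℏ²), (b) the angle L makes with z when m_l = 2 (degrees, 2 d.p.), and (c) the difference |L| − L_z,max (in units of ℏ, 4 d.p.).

Σ(L_z)² = 110 ℏ²; θ(m_l=2) ≈ 68.58°; |L|−L_z,max ≈ 0.4772ℏ

An h state has l = 5.
Σ m_l² = 110, so Σ(L_z)² = 110 ℏ².
For m_l = 2: cos θ = 2/√30, θ ≈ 68.58°.
|L| − L_z,max = (√30 − 5)ℏ ≈ 0.4772ℏ.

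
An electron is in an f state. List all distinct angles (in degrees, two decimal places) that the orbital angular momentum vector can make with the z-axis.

θ ∈ {30.00°, 54.74°, 73.22°, 90.00°, 106.78°, 125.26°, 150.00°}

An f state has l = 3.
|L| = ℏ√(l(l+1)) = 2√3 ℏ.
cos θ = m_l/√12 for each m_l ∈ {-3, -2, -1, 0, 1, 2, 3}.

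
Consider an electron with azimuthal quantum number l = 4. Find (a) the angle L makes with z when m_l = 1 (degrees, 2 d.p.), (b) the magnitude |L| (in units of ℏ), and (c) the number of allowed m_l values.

θ(m_l=1) ≈ 77.08°; |L| = 2√5 ℏ ≈ 4.472ℏ; 9 values

For m_l = 1: cos θ = 1/√20, θ ≈ 77.08°.
|L| = ℏ√(4·5) = 2√5 ℏ ≈ 4.472ℏ.
There are 2l+1 = 9 values of m_l.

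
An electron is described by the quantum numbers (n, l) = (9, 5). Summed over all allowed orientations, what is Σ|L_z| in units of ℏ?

m_l ∈ {-5, -4, -3, -2, -1, 0, 1, 2, 3, 4, 5}.
Σ|m_l| = 2·5(5+1)/2 = 30.

Σ|L_z| = 30 ℏ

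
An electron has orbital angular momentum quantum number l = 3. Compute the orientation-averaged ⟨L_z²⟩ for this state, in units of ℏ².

⟨L_z²⟩ = 4 ℏ²

m_l ∈ {-3, -2, -1, 0, 1, 2, 3}.
⟨L_z²⟩ = ℏ²·l(l+1)/3 = 4ℏ².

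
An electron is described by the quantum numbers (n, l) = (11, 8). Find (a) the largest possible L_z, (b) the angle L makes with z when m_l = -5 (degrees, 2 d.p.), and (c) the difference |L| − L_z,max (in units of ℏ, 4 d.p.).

L_z,max = lℏ = 8ℏ.
For m_l = -5: cos θ = -5/√72, θ ≈ 126.10°.
|L| − L_z,max = (6√2 − 8)ℏ ≈ 0.4853ℏ.

L_z,max = 8ℏ; θ(m_l=-5) ≈ 126.10°; |L|−L_z,max ≈ 0.4853ℏ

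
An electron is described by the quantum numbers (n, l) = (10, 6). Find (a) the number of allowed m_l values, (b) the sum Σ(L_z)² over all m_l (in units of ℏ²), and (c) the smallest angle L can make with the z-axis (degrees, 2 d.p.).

There are 2l+1 = 13 values of m_l.
Σ m_l² = 182, so Σ(L_z)² = 182 ℏ².
cos θ_min = 6/√42, so θ_min ≈ 22.21°.

13 values; Σ(L_z)² = 182 ℏ²; θ_min ≈ 22.21°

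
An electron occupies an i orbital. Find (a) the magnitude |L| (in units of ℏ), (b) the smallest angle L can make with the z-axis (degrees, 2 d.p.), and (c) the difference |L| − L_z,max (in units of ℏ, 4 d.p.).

|L| = √42 ℏ ≈ 6.481ℏ; θ_min ≈ 22.21°; |L|−L_z,max ≈ 0.4807ℏ

I corresponds to l = 6.
|L| = ℏ√(6·7) = √42 ℏ ≈ 6.481ℏ.
cos θ_min = 6/√42, so θ_min ≈ 22.21°.
|L| − L_z,max = (√42 − 6)ℏ ≈ 0.4807ℏ.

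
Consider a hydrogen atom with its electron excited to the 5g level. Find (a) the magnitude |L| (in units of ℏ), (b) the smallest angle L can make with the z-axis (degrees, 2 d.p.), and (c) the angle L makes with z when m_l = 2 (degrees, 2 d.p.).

|L| = 2√5 ℏ ≈ 4.472ℏ; θ_min ≈ 26.57°; θ(m_l=2) ≈ 63.43°

The 5g level has l = 4.
|L| = ℏ√(4·5) = 2√5 ℏ ≈ 4.472ℏ.
cos θ_min = 4/√20, so θ_min ≈ 26.57°.
For m_l = 2: cos θ = 2/√20, θ ≈ 63.43°.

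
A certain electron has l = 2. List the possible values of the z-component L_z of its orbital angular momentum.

L_z = m_l ℏ with m_l ranging from −l to +l in integer steps.
For l = 2: m_l ∈ {-2, -1, 0, 1, 2}.

L_z ∈ {−2ℏ, −ℏ, 0, ℏ, 2ℏ}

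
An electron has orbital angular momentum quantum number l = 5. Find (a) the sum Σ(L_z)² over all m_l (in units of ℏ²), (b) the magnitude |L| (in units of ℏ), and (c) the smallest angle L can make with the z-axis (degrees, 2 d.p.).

Σ m_l² = 110, so Σ(L_z)² = 110 ℏ².
|L| = ℏ√(5·6) = √30 ℏ ≈ 5.477ℏ.
cos θ_min = 5/√30, so θ_min ≈ 24.09°.

Σ(L_z)² = 110 ℏ²; |L| = √30 ℏ ≈ 5.477ℏ; θ_min ≈ 24.09°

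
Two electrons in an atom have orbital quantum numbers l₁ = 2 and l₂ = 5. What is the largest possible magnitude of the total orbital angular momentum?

The total orbital quantum number L ranges from |l₁ − l₂| to l₁ + l₂ in integer steps.
Allowed values: L = 3, 4, 5, 6, 7.
The largest magnitude corresponds to L = 7: |L_tot| = ℏ√(7·8) = 2√14 ℏ.

|L_tot|_max = 2√14 ℏ ≈ 7.483ℏ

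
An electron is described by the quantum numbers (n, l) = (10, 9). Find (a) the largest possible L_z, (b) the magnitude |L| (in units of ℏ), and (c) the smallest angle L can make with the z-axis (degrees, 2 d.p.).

L_z,max = lℏ = 9ℏ.
|L| = ℏ√(9·10) = 3√10 ℏ ≈ 9.487ℏ.
cos θ_min = 9/√90, so θ_min ≈ 18.43°.

L_z,max = 9ℏ; |L| = 3√10 ℏ ≈ 9.487ℏ; θ_min ≈ 18.43°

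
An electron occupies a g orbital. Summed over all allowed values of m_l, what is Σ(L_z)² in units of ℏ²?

For a g orbital, l = 4.
The allowed m_l values are -4, -3, -2, -1, 0, 1, 2, 3, 4.
Summing m² from −4 to 4: Σ m_l² = 60.

Σ(L_z)² = 60 ℏ²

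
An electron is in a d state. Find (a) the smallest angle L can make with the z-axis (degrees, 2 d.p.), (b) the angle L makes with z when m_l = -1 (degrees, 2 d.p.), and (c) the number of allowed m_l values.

θ_min ≈ 35.26°; θ(m_l=-1) ≈ 114.09°; 5 values

A d state has l = 2.
cos θ_min = 2/√6, so θ_min ≈ 35.26°.
For m_l = -1: cos θ = -1/√6, θ ≈ 114.09°.
There are 2l+1 = 5 values of m_l.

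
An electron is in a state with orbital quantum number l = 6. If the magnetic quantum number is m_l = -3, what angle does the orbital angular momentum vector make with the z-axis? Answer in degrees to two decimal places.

θ ≈ 117.58°

|L| = ℏ√(l(l+1)) = √42 ℏ.
L_z = m_l ℏ = −3ℏ.
cos θ = L_z/|L| = -3/√42, so θ ≈ 117.58°.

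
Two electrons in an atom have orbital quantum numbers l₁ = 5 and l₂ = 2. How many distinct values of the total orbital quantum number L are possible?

5

The total orbital quantum number L ranges from |l₁ − l₂| to l₁ + l₂ in integer steps.
Allowed values: L = 3, 4, 5, 6, 7.
That is 5 values.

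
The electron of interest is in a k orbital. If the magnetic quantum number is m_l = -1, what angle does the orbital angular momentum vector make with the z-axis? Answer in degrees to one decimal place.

K corresponds to l = 7.
|L| = √(l(l+1)) ℏ = 2√14 ℏ.
L_z = m_l ℏ = −1ℏ.
cos θ = L_z/|L| = -1/√56, so θ ≈ 97.7°.

θ ≈ 97.7°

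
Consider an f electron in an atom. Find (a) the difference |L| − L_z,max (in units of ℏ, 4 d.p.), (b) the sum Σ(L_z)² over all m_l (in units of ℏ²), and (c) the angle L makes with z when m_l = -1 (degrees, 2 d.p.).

An f state has l = 3.
|L| − L_z,max = (2√3 − 3)ℏ ≈ 0.4641ℏ.
Σ m_l² = 28, so Σ(L_z)² = 28 ℏ².
For m_l = -1: cos θ = -1/√12, θ ≈ 106.78°.

|L|−L_z,max ≈ 0.4641ℏ; Σ(L_z)² = 28 ℏ²; θ(m_l=-1) ≈ 106.78°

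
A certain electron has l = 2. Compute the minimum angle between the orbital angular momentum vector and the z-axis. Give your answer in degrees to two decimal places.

|L| = ℏ√(l(l+1)) = √6 ℏ.
The smallest angle corresponds to the largest L_z, i.e. m_l = l = 2, giving L_z = 2ℏ.
cos θ_min = 2/√6, so θ_min ≈ 35.26°.

θ_min ≈ 35.26°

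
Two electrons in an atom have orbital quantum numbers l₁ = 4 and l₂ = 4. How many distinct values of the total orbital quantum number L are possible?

L runs from |4 − 4| = 0 to 4 + 4 = 8.
So L can be 0, 1, 2, 3, 4, 5, 6, 7, 8.
That is 9 values.

9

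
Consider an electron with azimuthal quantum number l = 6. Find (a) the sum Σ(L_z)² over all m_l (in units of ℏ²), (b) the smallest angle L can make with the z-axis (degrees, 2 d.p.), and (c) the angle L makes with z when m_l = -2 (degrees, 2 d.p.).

Σ(L_z)² = 182 ℏ²; θ_min ≈ 22.21°; θ(m_l=-2) ≈ 107.98°

Σ m_l² = 182, so Σ(L_z)² = 182 ℏ².
cos θ_min = 6/√42, so θ_min ≈ 22.21°.
For m_l = -2: cos θ = -2/√42, θ ≈ 107.98°.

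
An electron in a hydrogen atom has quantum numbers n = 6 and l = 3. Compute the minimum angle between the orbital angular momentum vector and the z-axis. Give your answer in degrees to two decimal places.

|L|² = l(l+1)ℏ² = 12ℏ², so |L| = 2√3 ℏ.
The smallest angle corresponds to the largest L_z, i.e. m_l = l = 3, giving L_z = 3ℏ.
cos θ_min = 3/√12, so θ_min ≈ 30.00°.

θ_min ≈ 30.00°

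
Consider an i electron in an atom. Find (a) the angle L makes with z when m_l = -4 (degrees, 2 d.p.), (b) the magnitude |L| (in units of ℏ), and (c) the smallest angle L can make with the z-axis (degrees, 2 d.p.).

θ(m_l=-4) ≈ 128.11°; |L| = √42 ℏ ≈ 6.481ℏ; θ_min ≈ 22.21°

For an i orbital, l = 6.
For m_l = -4: cos θ = -4/√42, θ ≈ 128.11°.
|L| = ℏ√(6·7) = √42 ℏ ≈ 6.481ℏ.
cos θ_min = 6/√42, so θ_min ≈ 22.21°.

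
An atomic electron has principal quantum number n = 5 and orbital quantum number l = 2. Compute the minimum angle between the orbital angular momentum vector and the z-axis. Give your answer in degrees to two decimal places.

|L| = √(l(l+1)) ℏ = √6 ℏ.
The smallest angle corresponds to the largest L_z, i.e. m_l = l = 2, giving L_z = 2ℏ.
cos θ_min = 2/√6, so θ_min ≈ 35.26°.

θ_min ≈ 35.26°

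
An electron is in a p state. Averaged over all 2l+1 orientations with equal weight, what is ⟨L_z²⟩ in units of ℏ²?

The letter p corresponds to l = 1.
m_l ∈ {-1, 0, 1}.
⟨L_z²⟩ = ℏ²·(Σ m_l²)/(2l+1) = ℏ²·2/3 = 0.6667ℏ².

⟨L_z²⟩ = 0.6667 ℏ²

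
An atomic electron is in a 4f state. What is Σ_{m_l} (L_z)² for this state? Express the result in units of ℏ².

For 4f, l = 3.
The allowed m_l values are -3, -2, -1, 0, 1, 2, 3.
Σ m_l² = 2·(1 + 4 + 9) = 28.

Σ(L_z)² = 28 ℏ²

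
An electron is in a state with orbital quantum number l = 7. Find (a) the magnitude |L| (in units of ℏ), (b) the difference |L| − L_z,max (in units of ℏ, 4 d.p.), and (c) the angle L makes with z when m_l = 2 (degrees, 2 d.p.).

|L| = 2√14 ℏ ≈ 7.483ℏ; |L|−L_z,max ≈ 0.4833ℏ; θ(m_l=2) ≈ 74.50°

|L| = ℏ√(7·8) = 2√14 ℏ ≈ 7.483ℏ.
|L| − L_z,max = (2√14 − 7)ℏ ≈ 0.4833ℏ.
For m_l = 2: cos θ = 2/√56, θ ≈ 74.50°.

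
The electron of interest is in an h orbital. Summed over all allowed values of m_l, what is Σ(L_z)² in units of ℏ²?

Σ(L_z)² = 110 ℏ²

H corresponds to l = 5.
The allowed m_l values are -5, -4, -3, -2, -1, 0, 1, 2, 3, 4, 5.
Σ m_l² = 2·(1 + 4 + 9 + 16 + 25) = 110.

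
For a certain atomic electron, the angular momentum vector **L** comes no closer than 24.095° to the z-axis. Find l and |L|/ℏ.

l = 5, |L| = √30 ℏ ≈ 5.477ℏ

cos θ_min = l/√(l(l+1)) = √(l/(l+1)), so l/(l+1) = cos²(24.095°) = 0.8333.
l = cos²θ/sin²θ ≈ 5.
Then |L| = ℏ√(5·6) = √30 ℏ.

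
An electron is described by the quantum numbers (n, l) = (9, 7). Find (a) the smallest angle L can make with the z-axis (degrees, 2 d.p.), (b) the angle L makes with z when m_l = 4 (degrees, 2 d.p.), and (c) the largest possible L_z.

θ_min ≈ 20.70°; θ(m_l=4) ≈ 57.69°; L_z,max = 7ℏ

cos θ_min = 7/√56, so θ_min ≈ 20.70°.
For m_l = 4: cos θ = 4/√56, θ ≈ 57.69°.
L_z,max = lℏ = 7ℏ.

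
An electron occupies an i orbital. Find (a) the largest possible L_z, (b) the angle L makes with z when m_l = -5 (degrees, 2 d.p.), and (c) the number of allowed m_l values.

L_z,max = 6ℏ; θ(m_l=-5) ≈ 140.49°; 13 values

For an i orbital, l = 6.
L_z,max = lℏ = 6ℏ.
For m_l = -5: cos θ = -5/√42, θ ≈ 140.49°.
There are 2l+1 = 13 values of m_l.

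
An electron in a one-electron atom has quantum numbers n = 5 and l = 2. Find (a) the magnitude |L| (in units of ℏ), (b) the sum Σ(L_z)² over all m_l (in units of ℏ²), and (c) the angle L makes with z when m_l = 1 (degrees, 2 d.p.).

|L| = √6 ℏ ≈ 2.449ℏ; Σ(L_z)² = 10 ℏ²; θ(m_l=1) ≈ 65.91°

|L| = ℏ√(2·3) = √6 ℏ ≈ 2.449ℏ.
Σ m_l² = 10, so Σ(L_z)² = 10 ℏ².
For m_l = 1: cos θ = 1/√6, θ ≈ 65.91°.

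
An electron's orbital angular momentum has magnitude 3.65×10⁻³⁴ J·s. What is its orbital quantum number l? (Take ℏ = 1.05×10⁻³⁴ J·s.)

|L|/ℏ = (3.65×10⁻³⁴)/(1.05×10⁻³⁴) ≈ 3.476.
(|L|/ℏ)² = l(l+1) ≈ 12.08 ⇒ l = 3.

l = 3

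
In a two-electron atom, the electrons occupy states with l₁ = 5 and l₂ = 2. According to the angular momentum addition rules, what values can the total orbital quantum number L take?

Angular momentum addition gives L = |l₁ − l₂|, …, l₁ + l₂.
So L can be 3, 4, 5, 6, 7.

L = 3, 4, 5, 6, 7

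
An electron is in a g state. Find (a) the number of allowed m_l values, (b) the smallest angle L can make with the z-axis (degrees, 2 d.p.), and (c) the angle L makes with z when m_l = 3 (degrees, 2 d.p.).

For a g orbital, l = 4.
There are 2l+1 = 9 values of m_l.
cos θ_min = 4/√20, so θ_min ≈ 26.57°.
For m_l = 3: cos θ = 3/√20, θ ≈ 47.87°.

9 values; θ_min ≈ 26.57°; θ(m_l=3) ≈ 47.87°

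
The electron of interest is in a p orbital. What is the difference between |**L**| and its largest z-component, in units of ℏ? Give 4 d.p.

|L| − L_z,max ≈ 0.4142ℏ

A p state has l = 1.
|L| = √2 ℏ ≈ 1.4142ℏ, while L_z,max = lℏ = 1ℏ.
The difference is (√2 − 1)ℏ ≈ 0.4142ℏ.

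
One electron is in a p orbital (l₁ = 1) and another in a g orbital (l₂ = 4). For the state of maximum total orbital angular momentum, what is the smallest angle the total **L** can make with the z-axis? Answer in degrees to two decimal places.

θ_min ≈ 24.09°

The total orbital quantum number L ranges from |l₁ − l₂| to l₁ + l₂ in integer steps.
Allowed values: L = 3, 4, 5.
The maximum is L = 5, with |L_tot| = ℏ√(5·6) = √30 ℏ.
The minimum angle with z is arccos(5/√30) ≈ 24.09°.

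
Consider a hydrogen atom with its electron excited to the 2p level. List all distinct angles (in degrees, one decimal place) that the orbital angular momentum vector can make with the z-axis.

θ ∈ {45.0°, 90.0°, 135.0°}

The 2p level has l = 1.
|L|² = l(l+1)ℏ² = 2ℏ², so |L| = √2 ℏ.
cos θ = m_l/√2 for each m_l ∈ {-1, 0, 1}.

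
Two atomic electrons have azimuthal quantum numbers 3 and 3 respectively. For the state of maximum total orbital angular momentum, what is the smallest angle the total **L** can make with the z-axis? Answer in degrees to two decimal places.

By the triangle rule, |l₁ − l₂| ≤ L ≤ l₁ + l₂.
Allowed values: L = 0, 1, 2, 3, 4, 5, 6.
The maximum is L = 6, with |L_tot| = ℏ√(6·7) = √42 ℏ.
The minimum angle with z is arccos(6/√42) ≈ 22.21°.

θ_min ≈ 22.21°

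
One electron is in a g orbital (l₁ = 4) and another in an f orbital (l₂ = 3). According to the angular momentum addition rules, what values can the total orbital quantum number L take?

L = 1, 2, 3, 4, 5, 6, 7

By the triangle rule, |l₁ − l₂| ≤ L ≤ l₁ + l₂.
L ∈ {1, 2, 3, 4, 5, 6, 7}.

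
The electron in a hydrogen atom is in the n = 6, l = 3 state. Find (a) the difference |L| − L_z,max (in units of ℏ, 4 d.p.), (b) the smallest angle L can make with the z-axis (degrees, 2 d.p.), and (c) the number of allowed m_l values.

|L| − L_z,max = (2√3 − 3)ℏ ≈ 0.4641ℏ.
cos θ_min = 3/√12, so θ_min ≈ 30.00°.
There are 2l+1 = 7 values of m_l.

|L|−L_z,max ≈ 0.4641ℏ; θ_min ≈ 30.00°; 7 values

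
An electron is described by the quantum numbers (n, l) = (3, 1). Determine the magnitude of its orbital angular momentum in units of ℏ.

|L| = ℏ√(l(l+1)) = ℏ√(1·2) = √2 ℏ

|L| = √2 ℏ ≈ 1.414ℏ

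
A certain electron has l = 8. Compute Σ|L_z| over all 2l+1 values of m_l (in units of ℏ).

The allowed m_l values are -8, -7, -6, -5, -4, -3, -2, -1, 0, 1, 2, 3, 4, 5, 6, 7, 8.
Σ|m_l| = 2(1+2+…+8) = 72.

Σ|L_z| = 72 ℏ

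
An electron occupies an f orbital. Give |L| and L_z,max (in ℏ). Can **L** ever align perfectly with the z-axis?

No: L_z,max = 3ℏ < |L| = 2√3 ℏ ≈ 3.464ℏ

For an f orbital, l = 3.
|L| = 2√3 ℏ ≈ 3.4641ℏ, while L_z,max = lℏ = 3ℏ.
Since |L| > L_z,max, the vector can never point exactly along z; the closest it comes is θ_min = arccos(3/√12) ≈ 30.0°.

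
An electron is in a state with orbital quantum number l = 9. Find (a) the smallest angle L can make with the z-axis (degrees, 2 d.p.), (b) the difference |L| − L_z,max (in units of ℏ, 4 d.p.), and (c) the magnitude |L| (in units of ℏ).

cos θ_min = 9/√90, so θ_min ≈ 18.43°.
|L| − L_z,max = (3√10 − 9)ℏ ≈ 0.4868ℏ.
|L| = ℏ√(9·10) = 3√10 ℏ ≈ 9.487ℏ.

θ_min ≈ 18.43°; |L|−L_z,max ≈ 0.4868ℏ; |L| = 3√10 ℏ ≈ 9.487ℏ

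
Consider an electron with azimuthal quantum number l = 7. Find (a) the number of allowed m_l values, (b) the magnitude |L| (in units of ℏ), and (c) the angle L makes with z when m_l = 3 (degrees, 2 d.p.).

There are 2l+1 = 15 values of m_l.
|L| = ℏ√(7·8) = 2√14 ℏ ≈ 7.483ℏ.
For m_l = 3: cos θ = 3/√56, θ ≈ 66.37°.

15 values; |L| = 2√14 ℏ ≈ 7.483ℏ; θ(m_l=3) ≈ 66.37°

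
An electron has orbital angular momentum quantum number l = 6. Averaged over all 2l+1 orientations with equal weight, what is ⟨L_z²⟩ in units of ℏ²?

m_l ∈ {-6, -5, -4, -3, -2, -1, 0, 1, 2, 3, 4, 5, 6}.
⟨L_z²⟩ = ℏ²·l(l+1)/3 = 14ℏ².

⟨L_z²⟩ = 14 ℏ²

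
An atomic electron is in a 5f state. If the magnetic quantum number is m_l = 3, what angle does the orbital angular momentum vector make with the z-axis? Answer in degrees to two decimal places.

θ ≈ 30.00°

The 5f subshell has l = 3.
|L| = √(l(l+1)) ℏ = 2√3 ℏ.
L_z = m_l ℏ = 3ℏ.
cos θ = L_z/|L| = 3/√12, so θ ≈ 30.00°.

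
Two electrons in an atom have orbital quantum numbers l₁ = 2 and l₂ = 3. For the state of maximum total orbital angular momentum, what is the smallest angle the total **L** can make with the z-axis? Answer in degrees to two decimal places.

Angular momentum addition gives L = |l₁ − l₂|, …, l₁ + l₂.
Allowed values: L = 1, 2, 3, 4, 5.
The maximum is L = 5, with |L_tot| = ℏ√(5·6) = √30 ℏ.
The minimum angle with z is arccos(5/√30) ≈ 24.09°.

θ_min ≈ 24.09°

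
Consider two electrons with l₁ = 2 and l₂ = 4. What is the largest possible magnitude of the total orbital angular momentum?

|L_tot|_max = √42 ℏ ≈ 6.481ℏ

Angular momentum addition gives L = |l₁ − l₂|, …, l₁ + l₂.
L ∈ {2, 3, 4, 5, 6}.
The largest magnitude corresponds to L = 6: |L_tot| = ℏ√(6·7) = √42 ℏ.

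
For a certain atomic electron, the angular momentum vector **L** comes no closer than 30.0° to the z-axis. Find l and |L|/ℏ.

cos θ_min = l/√(l(l+1)) = √(l/(l+1)), so l/(l+1) = cos²(30.0°) = 0.7500.
Thus l = 0.7500/(1 − 0.7500) ≈ 3.
Then |L| = ℏ√(3·4) = 2√3 ℏ.

l = 3, |L| = 2√3 ℏ ≈ 3.464ℏ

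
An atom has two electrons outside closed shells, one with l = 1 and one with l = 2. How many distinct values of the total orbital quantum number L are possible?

3

Angular momentum addition gives L = |l₁ − l₂|, …, l₁ + l₂.
L ∈ {1, 2, 3}.
That is 3 values.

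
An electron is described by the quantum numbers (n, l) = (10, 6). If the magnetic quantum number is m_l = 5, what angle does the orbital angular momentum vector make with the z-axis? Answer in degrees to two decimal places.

θ ≈ 39.51°

|L|² = l(l+1)ℏ² = 42ℏ², so |L| = √42 ℏ.
L_z = m_l ℏ = 5ℏ.
cos θ = L_z/|L| = 5/√42, so θ ≈ 39.51°.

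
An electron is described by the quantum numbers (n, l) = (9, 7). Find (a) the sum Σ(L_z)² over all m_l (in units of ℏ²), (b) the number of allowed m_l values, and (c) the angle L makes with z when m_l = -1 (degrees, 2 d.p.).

Σ(L_z)² = 280 ℏ²; 15 values; θ(m_l=-1) ≈ 97.68°

Σ m_l² = 280, so Σ(L_z)² = 280 ℏ².
There are 2l+1 = 15 values of m_l.
For m_l = -1: cos θ = -1/√56, θ ≈ 97.68°.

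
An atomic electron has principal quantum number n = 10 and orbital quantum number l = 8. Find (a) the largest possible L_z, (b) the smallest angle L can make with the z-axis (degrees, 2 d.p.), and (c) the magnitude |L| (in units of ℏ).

L_z,max = 8ℏ; θ_min ≈ 19.47°; |L| = 6√2 ℏ ≈ 8.485ℏ

L_z,max = lℏ = 8ℏ.
cos θ_min = 8/√72, so θ_min ≈ 19.47°.
|L| = ℏ√(8·9) = 6√2 ℏ ≈ 8.485ℏ.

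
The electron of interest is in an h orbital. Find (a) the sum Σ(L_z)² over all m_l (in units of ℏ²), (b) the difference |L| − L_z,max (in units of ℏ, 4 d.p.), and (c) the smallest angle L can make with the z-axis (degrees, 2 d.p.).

Σ(L_z)² = 110 ℏ²; |L|−L_z,max ≈ 0.4772ℏ; θ_min ≈ 24.09°

An h state has l = 5.
Σ m_l² = 110, so Σ(L_z)² = 110 ℏ².
|L| − L_z,max = (√30 − 5)ℏ ≈ 0.4772ℏ.
cos θ_min = 5/√30, so θ_min ≈ 24.09°.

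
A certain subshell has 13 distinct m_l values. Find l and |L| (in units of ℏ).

l = 6, |L| = √42 ℏ ≈ 6.481ℏ

2l + 1 = 13 ⇒ l = 6.
Then |L| = √(l(l+1)) ℏ = √42 ℏ.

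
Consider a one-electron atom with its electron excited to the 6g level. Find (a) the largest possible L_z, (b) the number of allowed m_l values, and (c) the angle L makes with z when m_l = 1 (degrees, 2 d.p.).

The 6g level has l = 4.
L_z,max = lℏ = 4ℏ.
There are 2l+1 = 9 values of m_l.
For m_l = 1: cos θ = 1/√20, θ ≈ 77.08°.

L_z,max = 4ℏ; 9 values; θ(m_l=1) ≈ 77.08°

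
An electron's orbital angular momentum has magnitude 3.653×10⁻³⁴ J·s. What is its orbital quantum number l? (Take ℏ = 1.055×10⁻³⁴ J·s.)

l = 3

In units of ℏ, |L| ≈ 3.463.
Set l(l+1) = 11.99; the integer solution is l = 3.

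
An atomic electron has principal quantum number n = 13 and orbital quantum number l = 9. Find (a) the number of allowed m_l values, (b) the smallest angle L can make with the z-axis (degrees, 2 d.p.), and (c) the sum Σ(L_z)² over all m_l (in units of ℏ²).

There are 2l+1 = 19 values of m_l.
cos θ_min = 9/√90, so θ_min ≈ 18.43°.
Σ m_l² = 570, so Σ(L_z)² = 570 ℏ².

19 values; θ_min ≈ 18.43°; Σ(L_z)² = 570 ℏ²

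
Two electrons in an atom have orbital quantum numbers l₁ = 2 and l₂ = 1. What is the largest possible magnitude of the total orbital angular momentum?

The total orbital quantum number L ranges from |l₁ − l₂| to l₁ + l₂ in integer steps.
So L can be 1, 2, 3.
The largest magnitude corresponds to L = 3: |L_tot| = ℏ√(3·4) = 2√3 ℏ.

|L_tot|_max = 2√3 ℏ ≈ 3.464ℏ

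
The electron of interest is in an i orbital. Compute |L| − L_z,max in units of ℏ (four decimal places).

|L| − L_z,max ≈ 0.4807ℏ

I corresponds to l = 6.
|L| = √42 ℏ ≈ 6.4807ℏ, while L_z,max = lℏ = 6ℏ.
The difference is (√42 − 6)ℏ ≈ 0.4807ℏ.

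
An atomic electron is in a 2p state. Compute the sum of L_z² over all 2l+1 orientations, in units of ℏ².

Σ(L_z)² = 2 ℏ²

The 2p subshell has l = 1.
m_l ∈ {-1, 0, 1}.
Σ m_l² = 2·(1) = 2.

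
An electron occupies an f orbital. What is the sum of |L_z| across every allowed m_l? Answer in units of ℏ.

Σ|L_z| = 12 ℏ

The letter f corresponds to l = 3.
m_l ∈ {-3, -2, -1, 0, 1, 2, 3}.
Σ|m_l| = 2·3(3+1)/2 = 12.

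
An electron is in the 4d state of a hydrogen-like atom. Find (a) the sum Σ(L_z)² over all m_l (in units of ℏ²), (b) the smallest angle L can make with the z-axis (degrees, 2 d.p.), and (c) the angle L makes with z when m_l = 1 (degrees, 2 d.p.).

Σ(L_z)² = 10 ℏ²; θ_min ≈ 35.26°; θ(m_l=1) ≈ 65.91°

4d means n = 4, l = 2.
Σ m_l² = 10, so Σ(L_z)² = 10 ℏ².
cos θ_min = 2/√6, so θ_min ≈ 35.26°.
For m_l = 1: cos θ = 1/√6, θ ≈ 65.91°.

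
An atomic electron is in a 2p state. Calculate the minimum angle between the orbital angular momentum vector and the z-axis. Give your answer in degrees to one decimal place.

θ_min ≈ 45.0°

For 2p, l = 1.
|L| = ℏ√(l(l+1)) = √2 ℏ.
The smallest angle corresponds to the largest L_z, i.e. m_l = l = 1, giving L_z = 1ℏ.
cos θ_min = 1/√2, so θ_min ≈ 45.0°.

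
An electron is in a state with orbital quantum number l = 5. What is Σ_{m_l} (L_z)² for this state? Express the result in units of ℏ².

m_l ∈ {-5, -4, -3, -2, -1, 0, 1, 2, 3, 4, 5}.
Σ m_l² = 2·(1 + 4 + 9 + 16 + 25) = 110.

Σ(L_z)² = 110 ℏ²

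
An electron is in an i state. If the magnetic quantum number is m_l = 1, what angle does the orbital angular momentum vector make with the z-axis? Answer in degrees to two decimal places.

An i state has l = 6.
|L|² = l(l+1)ℏ² = 42ℏ², so |L| = √42 ℏ.
L_z = m_l ℏ = 1ℏ.
cos θ = L_z/|L| = 1/√42, so θ ≈ 81.12°.

θ ≈ 81.12°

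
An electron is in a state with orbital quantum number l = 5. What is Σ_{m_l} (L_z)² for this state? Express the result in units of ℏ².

Σ(L_z)² = 110 ℏ²

m_l ∈ {-5, -4, -3, -2, -1, 0, 1, 2, 3, 4, 5}.
Summing m² from −5 to 5: Σ m_l² = 110.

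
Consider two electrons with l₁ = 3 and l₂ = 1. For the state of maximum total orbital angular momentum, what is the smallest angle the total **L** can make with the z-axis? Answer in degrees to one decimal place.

By the triangle rule, |l₁ − l₂| ≤ L ≤ l₁ + l₂.
L ∈ {2, 3, 4}.
The maximum is L = 4, with |L_tot| = ℏ√(4·5) = 2√5 ℏ.
The minimum angle with z is arccos(4/√20) ≈ 26.6°.

θ_min ≈ 26.6°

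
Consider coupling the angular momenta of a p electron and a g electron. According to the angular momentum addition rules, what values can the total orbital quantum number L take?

The total orbital quantum number L ranges from |l₁ − l₂| to l₁ + l₂ in integer steps.
Allowed values: L = 3, 4, 5.

L = 3, 4, 5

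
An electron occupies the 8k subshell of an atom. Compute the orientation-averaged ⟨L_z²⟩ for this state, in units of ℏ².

The 8k subshell has l = 7.
m_l ∈ {-7, -6, -5, -4, -3, -2, -1, 0, 1, 2, 3, 4, 5, 6, 7}.
⟨L_z²⟩ = ℏ²·l(l+1)/3 = 18.67ℏ².

⟨L_z²⟩ = 18.67 ℏ²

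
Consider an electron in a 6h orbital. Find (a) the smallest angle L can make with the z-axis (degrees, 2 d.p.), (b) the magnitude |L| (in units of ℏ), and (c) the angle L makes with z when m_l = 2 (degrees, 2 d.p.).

The 6h subshell has l = 5.
cos θ_min = 5/√30, so θ_min ≈ 24.09°.
|L| = ℏ√(5·6) = √30 ℏ ≈ 5.477ℏ.
For m_l = 2: cos θ = 2/√30, θ ≈ 68.58°.

θ_min ≈ 24.09°; |L| = √30 ℏ ≈ 5.477ℏ; θ(m_l=2) ≈ 68.58°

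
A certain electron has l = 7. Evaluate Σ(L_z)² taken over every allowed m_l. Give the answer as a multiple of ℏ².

m_l ∈ {-7, -6, -5, -4, -3, -2, -1, 0, 1, 2, 3, 4, 5, 6, 7}.
Σ m_l² = l(l+1)(2l+1)/3 = 7·8·15/3 = 280.

Σ(L_z)² = 280 ℏ²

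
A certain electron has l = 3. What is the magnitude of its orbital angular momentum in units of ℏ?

|L| = ℏ√(l(l+1)) = ℏ√(3·4) = 2√3 ℏ

|L| = 2√3 ℏ ≈ 3.464ℏ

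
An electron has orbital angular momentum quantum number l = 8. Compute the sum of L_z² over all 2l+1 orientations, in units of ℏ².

Σ(L_z)² = 408 ℏ²

The allowed m_l values are -8, -7, -6, -5, -4, -3, -2, -1, 0, 1, 2, 3, 4, 5, 6, 7, 8.
Σ m_l² = 2·(1 + 4 + 9 + 16 + 25 + 36 + 49 + 64) = 408.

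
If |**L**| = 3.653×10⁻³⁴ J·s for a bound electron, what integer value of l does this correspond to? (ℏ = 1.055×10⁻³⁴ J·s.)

In units of ℏ, |L| ≈ 3.463.
l(l+1) ≈ 3.463² ≈ 11.99, so l = 3.

l = 3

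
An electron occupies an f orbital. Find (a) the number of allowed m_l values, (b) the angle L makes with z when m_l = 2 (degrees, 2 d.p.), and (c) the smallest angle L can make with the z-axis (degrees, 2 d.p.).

An f state has l = 3.
There are 2l+1 = 7 values of m_l.
For m_l = 2: cos θ = 2/√12, θ ≈ 54.74°.
cos θ_min = 3/√12, so θ_min ≈ 30.00°.

7 values; θ(m_l=2) ≈ 54.74°; θ_min ≈ 30.00°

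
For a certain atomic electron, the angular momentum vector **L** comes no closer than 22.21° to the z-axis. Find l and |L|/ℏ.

At minimum angle, m_l = l, so cos θ = l/√(l(l+1)); cos²θ = l/(l+1) = 0.8571.
Solving: l = 6.
Then |L| = ℏ√(6·7) = √42 ℏ.

l = 6, |L| = √42 ℏ ≈ 6.481ℏ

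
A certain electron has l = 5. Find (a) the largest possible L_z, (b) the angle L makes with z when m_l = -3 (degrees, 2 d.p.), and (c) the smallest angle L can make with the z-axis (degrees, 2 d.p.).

L_z,max = lℏ = 5ℏ.
For m_l = -3: cos θ = -3/√30, θ ≈ 123.21°.
cos θ_min = 5/√30, so θ_min ≈ 24.09°.

L_z,max = 5ℏ; θ(m_l=-3) ≈ 123.21°; θ_min ≈ 24.09°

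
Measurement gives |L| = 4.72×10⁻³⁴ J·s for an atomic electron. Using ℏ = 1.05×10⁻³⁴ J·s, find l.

l = 4

In units of ℏ, |L| ≈ 4.495.
l(l+1) ≈ 4.495² ≈ 20.21, so l = 4.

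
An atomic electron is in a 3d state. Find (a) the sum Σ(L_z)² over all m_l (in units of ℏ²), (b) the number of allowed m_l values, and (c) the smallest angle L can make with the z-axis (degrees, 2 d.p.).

Σ(L_z)² = 10 ℏ²; 5 values; θ_min ≈ 35.26°

3d means n = 3, l = 2.
Σ m_l² = 10, so Σ(L_z)² = 10 ℏ².
There are 2l+1 = 5 values of m_l.
cos θ_min = 2/√6, so θ_min ≈ 35.26°.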